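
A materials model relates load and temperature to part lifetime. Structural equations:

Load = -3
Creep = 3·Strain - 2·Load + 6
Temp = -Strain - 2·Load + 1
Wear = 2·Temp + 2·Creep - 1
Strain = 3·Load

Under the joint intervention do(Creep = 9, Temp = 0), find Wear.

The joint intervention fixes Creep = 9, Temp = 0, removing each variable's own equation.
Wear = 2·Temp + 2·Creep - 1  [with Temp=0, Creep=9]  = 17

17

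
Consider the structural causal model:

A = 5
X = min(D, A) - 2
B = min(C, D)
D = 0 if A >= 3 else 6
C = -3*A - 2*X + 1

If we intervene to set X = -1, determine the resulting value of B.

do(X=-1) replaces the equation X = min(D, A) - 2 with the constant X = -1.
D = 0 if A >= 3 else 6  [with A=5]  = 0
C = -3*A - 2*X + 1  [with A=5, X=-1]  = -12
B = min(C, D)  [with C=-12, D=0]  = -12

-12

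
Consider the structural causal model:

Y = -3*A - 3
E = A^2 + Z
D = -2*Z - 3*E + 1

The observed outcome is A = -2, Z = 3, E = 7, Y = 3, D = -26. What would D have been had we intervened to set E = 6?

do(E=6) replaces the equation E = A^2 + Z with the constant E = 6.
D = -2*Z - 3*E + 1  [with Z=3, E=6]  = -23

-23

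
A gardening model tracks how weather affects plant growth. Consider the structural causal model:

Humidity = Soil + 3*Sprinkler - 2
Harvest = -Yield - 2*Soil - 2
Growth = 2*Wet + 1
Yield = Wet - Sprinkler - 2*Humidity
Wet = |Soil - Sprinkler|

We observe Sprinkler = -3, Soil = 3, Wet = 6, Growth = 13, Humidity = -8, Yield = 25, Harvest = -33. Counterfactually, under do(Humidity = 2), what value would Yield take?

The intervention breaks the incoming arrows to Humidity: Humidity = Soil + 3*Sprinkler - 2 no longer applies, and Humidity = 2.
Wet = |Soil - Sprinkler|  [with Soil=3, Sprinkler=-3]  = 6
Yield = Wet - Sprinkler - 2*Humidity  [with Wet=6, Sprinkler=-3, Humidity=2]  = 5

5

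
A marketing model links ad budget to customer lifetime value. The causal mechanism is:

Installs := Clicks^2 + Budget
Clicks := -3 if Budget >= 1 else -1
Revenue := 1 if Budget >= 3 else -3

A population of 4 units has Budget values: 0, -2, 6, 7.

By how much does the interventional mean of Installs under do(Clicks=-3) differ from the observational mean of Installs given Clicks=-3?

Every unit gets Clicks=-3 under the intervention. Installs values become 9, 7, 15, 16; E[Installs|do(Clicks=-3)] = 11.75.
Conditioning on Clicks=-3 selects the 2 unit(s) with Budget ∈ {6, 7}. Their Installs values: 15, 16. Mean = 15.5.
Difference = 11.75 − 15.5 = -3.75.

-3.75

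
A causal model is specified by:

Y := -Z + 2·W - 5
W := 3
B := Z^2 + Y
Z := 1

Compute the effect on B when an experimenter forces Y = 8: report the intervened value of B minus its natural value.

8

The intervention breaks the incoming arrows to Y: Y := -Z + 2·W - 5 no longer applies, and Y = 8.
B = Z^2 + Y  [with Z=1, Y=8]  = 9
Without intervention: Y = -Z + 2·W - 5  [with Z=1, W=3]  = 0; B = Z^2 + Y  [with Z=1, Y=0]  = 1.
Change = 9 − 1 = 8.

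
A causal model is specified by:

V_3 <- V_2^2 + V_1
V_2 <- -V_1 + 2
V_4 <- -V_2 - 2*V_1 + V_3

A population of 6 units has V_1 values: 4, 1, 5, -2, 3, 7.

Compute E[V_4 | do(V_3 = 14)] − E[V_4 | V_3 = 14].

Under do(V_3=14), V_3's equation is replaced by V_3=14 for every unit. Per-unit V_4: 8, 11, 7, 14, 9, 5. Mean = 9.
Conditioning on V_3=14 selects the 2 unit(s) with V_1 ∈ {5, -2}. Their V_4 values: 7, 14. Mean = 10.5.
Difference = 9 − 10.5 = -1.5.

-1.5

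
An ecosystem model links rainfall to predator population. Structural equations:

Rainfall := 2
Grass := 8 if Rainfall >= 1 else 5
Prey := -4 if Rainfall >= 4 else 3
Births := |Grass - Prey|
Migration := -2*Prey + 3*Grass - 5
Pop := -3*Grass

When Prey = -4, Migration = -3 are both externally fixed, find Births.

12

The joint intervention fixes Prey = -4, Migration = -3, removing each variable's own equation.
Grass = 8 if Rainfall >= 1 else 5  [with Rainfall=2]  = 8
Births = |Grass - Prey|  [with Grass=8, Prey=-4]  = 12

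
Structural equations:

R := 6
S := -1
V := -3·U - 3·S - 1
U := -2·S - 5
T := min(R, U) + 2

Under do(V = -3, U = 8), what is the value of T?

8

The joint intervention fixes V = -3, U = 8, removing each variable's own equation.
T = min(R, U) + 2  [with R=6, U=8]  = 8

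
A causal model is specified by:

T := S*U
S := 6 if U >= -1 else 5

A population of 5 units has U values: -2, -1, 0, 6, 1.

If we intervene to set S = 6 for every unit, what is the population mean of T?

The intervention sets S=6 in all 5 units regardless of U. Recomputing T per unit gives -12, -6, 0, 36, 6; average 4.8.

4.8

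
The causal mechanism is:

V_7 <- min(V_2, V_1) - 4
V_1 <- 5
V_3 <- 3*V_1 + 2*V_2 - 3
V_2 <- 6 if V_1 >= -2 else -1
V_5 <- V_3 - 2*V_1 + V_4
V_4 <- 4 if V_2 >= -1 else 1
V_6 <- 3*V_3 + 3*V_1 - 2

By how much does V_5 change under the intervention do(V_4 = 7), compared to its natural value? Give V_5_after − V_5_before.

3

Intervening sets V_4 = 7 and removes its equation (V_4 <- 4 if V_2 >= -1 else 1).
V_2 = 6 if V_1 >= -2 else -1  [with V_1=5]  = 6
V_3 = 3*V_1 + 2*V_2 - 3  [with V_1=5, V_2=6]  = 24
V_5 = V_3 - 2*V_1 + V_4  [with V_3=24, V_1=5, V_4=7]  = 21
Without intervention: V_2 = 6 if V_1 >= -2 else -1  [with V_1=5]  = 6; V_3 = 3*V_1 + 2*V_2 - 3  [with V_1=5, V_2=6]  = 24; V_4 = 4 if V_2 >= -1 else 1  [with V_2=6]  = 4; V_5 = V_3 - 2*V_1 + V_4  [with V_3=24, V_1=5, V_4=4]  = 18.
Change = 21 − 18 = 3.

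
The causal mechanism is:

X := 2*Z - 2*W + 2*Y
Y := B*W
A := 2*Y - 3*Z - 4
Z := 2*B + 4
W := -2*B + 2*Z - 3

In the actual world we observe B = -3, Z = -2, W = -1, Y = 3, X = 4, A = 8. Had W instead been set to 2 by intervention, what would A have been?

-10

The intervention breaks the incoming arrows to W: W := -2*B + 2*Z - 3 no longer applies, and W = 2.
Z = 2*B + 4  [with B=-3]  = -2
Y = B*W  [with B=-3, W=2]  = -6
A = 2*Y - 3*Z - 4  [with Y=-6, Z=-2]  = -10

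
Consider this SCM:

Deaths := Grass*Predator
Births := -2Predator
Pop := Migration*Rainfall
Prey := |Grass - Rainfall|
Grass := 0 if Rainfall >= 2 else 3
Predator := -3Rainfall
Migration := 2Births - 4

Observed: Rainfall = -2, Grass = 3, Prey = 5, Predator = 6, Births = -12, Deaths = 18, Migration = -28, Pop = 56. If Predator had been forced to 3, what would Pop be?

32

do(Predator=3) replaces the equation Predator := -3Rainfall with the constant Predator = 3.
Births = -2Predator  [with Predator=3]  = -6
Migration = 2Births - 4  [with Births=-6]  = -16
Pop = Migration*Rainfall  [with Migration=-16, Rainfall=-2]  = 32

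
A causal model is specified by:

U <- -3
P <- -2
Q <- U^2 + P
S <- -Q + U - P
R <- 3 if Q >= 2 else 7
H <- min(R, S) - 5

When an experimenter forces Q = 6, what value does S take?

The intervention breaks the incoming arrows to Q: Q <- U^2 + P no longer applies, and Q = 6.
S = -Q + U - P  [with Q=6, U=-3, P=-2]  = -7

-7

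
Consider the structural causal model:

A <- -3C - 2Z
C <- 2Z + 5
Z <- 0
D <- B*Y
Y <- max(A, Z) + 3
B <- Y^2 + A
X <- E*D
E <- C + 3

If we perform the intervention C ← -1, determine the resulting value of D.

234

Under do(C=-1), the mechanism C <- 2Z + 5 is discarded; C is fixed at -1.
A = -3C - 2Z  [with C=-1, Z=0]  = 3
Y = max(A, Z) + 3  [with A=3, Z=0]  = 6
B = Y^2 + A  [with Y=6, A=3]  = 39
D = B*Y  [with B=39, Y=6]  = 234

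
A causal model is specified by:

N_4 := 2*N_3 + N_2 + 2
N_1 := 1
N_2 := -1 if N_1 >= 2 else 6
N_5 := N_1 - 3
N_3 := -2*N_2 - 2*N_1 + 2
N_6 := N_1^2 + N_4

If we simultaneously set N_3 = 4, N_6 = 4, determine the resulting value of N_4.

Setting N_3 = 4, N_6 = 4 by intervention discards those variables' equations.
N_2 = -1 if N_1 >= 2 else 6  [with N_1=1]  = 6
N_4 = 2*N_3 + N_2 + 2  [with N_3=4, N_2=6]  = 16

16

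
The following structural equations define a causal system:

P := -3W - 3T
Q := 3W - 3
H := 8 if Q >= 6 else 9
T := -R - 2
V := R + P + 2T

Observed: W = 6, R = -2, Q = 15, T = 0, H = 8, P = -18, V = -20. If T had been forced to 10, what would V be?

-30

The intervention breaks the incoming arrows to T: T := -R - 2 no longer applies, and T = 10.
P = -3W - 3T  [with W=6, T=10]  = -48
V = R + P + 2T  [with R=-2, P=-48, T=10]  = -30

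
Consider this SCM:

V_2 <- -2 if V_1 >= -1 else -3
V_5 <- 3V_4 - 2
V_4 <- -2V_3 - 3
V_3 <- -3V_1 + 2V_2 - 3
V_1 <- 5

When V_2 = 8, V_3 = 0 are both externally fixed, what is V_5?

Under do(V_2 = 8, V_3 = 0), each intervened variable's structural equation is replaced by its fixed value.
V_4 = -2V_3 - 3  [with V_3=0]  = -3
V_5 = 3V_4 - 2  [with V_4=-3]  = -11

-11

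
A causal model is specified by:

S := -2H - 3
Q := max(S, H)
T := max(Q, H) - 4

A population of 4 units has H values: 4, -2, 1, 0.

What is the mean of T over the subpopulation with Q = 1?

Observing Q=1 restricts to units where Q's equation naturally yields 1: H ∈ {-2, 1}. In that subpopulation T = -3, -3, mean -3.

-3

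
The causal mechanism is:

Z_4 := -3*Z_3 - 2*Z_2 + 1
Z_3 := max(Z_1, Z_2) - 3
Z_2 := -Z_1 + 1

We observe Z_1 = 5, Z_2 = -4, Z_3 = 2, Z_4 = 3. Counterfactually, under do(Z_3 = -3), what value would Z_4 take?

The intervention breaks the incoming arrows to Z_3: Z_3 := max(Z_1, Z_2) - 3 no longer applies, and Z_3 = -3.
Z_2 = -Z_1 + 1  [with Z_1=5]  = -4
Z_4 = -3*Z_3 - 2*Z_2 + 1  [with Z_3=-3, Z_2=-4]  = 18

18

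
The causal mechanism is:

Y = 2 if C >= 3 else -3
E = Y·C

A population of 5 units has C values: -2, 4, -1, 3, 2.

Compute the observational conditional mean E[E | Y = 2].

7

Conditioning on Y=2 selects the 2 unit(s) with C ∈ {4, 3}. Their E values: 8, 6. Mean = 7.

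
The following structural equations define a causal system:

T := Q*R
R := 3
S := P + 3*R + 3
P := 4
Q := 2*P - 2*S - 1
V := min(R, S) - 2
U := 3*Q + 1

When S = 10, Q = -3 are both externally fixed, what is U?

-8

Setting S = 10, Q = -3 by intervention discards those variables' equations.
U = 3*Q + 1  [with Q=-3]  = -8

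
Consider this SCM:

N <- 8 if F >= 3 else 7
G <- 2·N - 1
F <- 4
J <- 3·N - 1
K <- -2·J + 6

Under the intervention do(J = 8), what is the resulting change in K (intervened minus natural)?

30

Intervening sets J = 8 and removes its equation (J <- 3·N - 1).
K = -2·J + 6  [with J=8]  = -10
Without intervention: N = 8 if F >= 3 else 7  [with F=4]  = 8; J = 3·N - 1  [with N=8]  = 23; K = -2·J + 6  [with J=23]  = -40.
Change = -10 − (-40) = 30.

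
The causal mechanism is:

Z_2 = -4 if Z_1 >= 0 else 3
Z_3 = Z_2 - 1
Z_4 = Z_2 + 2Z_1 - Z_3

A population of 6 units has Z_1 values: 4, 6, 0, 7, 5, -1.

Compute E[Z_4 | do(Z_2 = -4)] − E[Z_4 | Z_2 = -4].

Every unit gets Z_2=-4 under the intervention. Z_4 values become 9, 13, 1, 15, 11, -1; E[Z_4|do(Z_2=-4)] = 8.
Conditioning on Z_2=-4 selects the 5 unit(s) with Z_1 ∈ {4, 6, 0, 7, 5}. Their Z_4 values: 9, 13, 1, 15, 11. Mean = 9.8.
Difference = 8 − 9.8 = -1.8.

-1.8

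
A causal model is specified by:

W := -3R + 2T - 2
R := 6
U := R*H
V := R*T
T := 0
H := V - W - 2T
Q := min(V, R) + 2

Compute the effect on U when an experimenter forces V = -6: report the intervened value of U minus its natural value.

-36

The intervention breaks the incoming arrows to V: V := R*T no longer applies, and V = -6.
W = -3R + 2T - 2  [with R=6, T=0]  = -20
H = V - W - 2T  [with V=-6, W=-20, T=0]  = 14
U = R*H  [with R=6, H=14]  = 84
Without intervention: V = R*T  [with R=6, T=0]  = 0; W = -3R + 2T - 2  [with R=6, T=0]  = -20; H = V - W - 2T  [with V=0, W=-20, T=0]  = 20; U = R*H  [with R=6, H=20]  = 120.
Change = 84 − 120 = -36.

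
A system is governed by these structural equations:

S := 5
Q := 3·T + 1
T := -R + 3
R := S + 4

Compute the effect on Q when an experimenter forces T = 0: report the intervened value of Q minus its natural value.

18

The intervention breaks the incoming arrows to T: T := -R + 3 no longer applies, and T = 0.
Q = 3·T + 1  [with T=0]  = 1
Without intervention: R = S + 4  [with S=5]  = 9; T = -R + 3  [with R=9]  = -6; Q = 3·T + 1  [with T=-6]  = -17.
Change = 1 − (-17) = 18.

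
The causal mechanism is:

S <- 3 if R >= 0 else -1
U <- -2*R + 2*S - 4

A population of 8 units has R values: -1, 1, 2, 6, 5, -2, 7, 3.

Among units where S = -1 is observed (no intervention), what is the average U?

-3

E[U|S=-1] averages over only the 2 units with S=-1 (R = -1, -2): U = -4, -2, mean -3.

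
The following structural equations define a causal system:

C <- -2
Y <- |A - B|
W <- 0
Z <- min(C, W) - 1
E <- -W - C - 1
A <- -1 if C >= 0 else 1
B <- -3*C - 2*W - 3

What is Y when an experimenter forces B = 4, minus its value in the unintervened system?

The intervention breaks the incoming arrows to B: B <- -3*C - 2*W - 3 no longer applies, and B = 4.
A = -1 if C >= 0 else 1  [with C=-2]  = 1
Y = |A - B|  [with A=1, B=4]  = 3
Without intervention: B = -3*C - 2*W - 3  [with C=-2, W=0]  = 3; A = -1 if C >= 0 else 1  [with C=-2]  = 1; Y = |A - B|  [with A=1, B=3]  = 2.
Change = 3 − 2 = 1.

1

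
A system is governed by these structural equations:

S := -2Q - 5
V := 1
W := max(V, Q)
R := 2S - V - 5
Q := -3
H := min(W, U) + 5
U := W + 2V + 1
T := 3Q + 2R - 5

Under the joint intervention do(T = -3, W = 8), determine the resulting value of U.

11

The joint intervention fixes T = -3, W = 8, removing each variable's own equation.
U = W + 2V + 1  [with W=8, V=1]  = 11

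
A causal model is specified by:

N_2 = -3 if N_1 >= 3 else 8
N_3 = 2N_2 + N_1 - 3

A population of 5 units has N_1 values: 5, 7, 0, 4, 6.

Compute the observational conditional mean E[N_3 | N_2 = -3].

-3.5

Conditioning on N_2=-3 selects the 4 unit(s) with N_1 ∈ {5, 7, 4, 6}. Their N_3 values: -4, -2, -5, -3. Mean = -3.5.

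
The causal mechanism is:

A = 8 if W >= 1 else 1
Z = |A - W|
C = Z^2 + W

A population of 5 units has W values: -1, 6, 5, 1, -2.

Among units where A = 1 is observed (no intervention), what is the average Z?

2.5

Observing A=1 restricts to units where A's equation naturally yields 1: W ∈ {-1, -2}. In that subpopulation Z = 2, 3, mean 2.5.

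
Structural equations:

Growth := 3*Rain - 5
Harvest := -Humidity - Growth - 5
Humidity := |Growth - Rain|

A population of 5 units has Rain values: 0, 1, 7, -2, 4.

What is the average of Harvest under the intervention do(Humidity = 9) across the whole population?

-15

do(Humidity=9) breaks Humidity's dependence on Rain. With Humidity=9 fixed, Harvest across the units is -9, -12, -30, -3, -21, mean -15.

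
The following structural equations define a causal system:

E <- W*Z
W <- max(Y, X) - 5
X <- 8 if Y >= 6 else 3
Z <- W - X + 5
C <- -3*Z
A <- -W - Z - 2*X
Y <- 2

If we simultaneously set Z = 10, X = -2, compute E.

-30

The joint intervention fixes Z = 10, X = -2, removing each variable's own equation.
W = max(Y, X) - 5  [with Y=2, X=-2]  = -3
E = W*Z  [with W=-3, Z=10]  = -30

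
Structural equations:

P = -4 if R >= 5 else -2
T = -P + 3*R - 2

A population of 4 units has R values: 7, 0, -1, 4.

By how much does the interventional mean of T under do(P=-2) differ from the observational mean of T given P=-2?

4.5

Every unit gets P=-2 under the intervention. T values become 21, 0, -3, 12; E[T|do(P=-2)] = 7.5.
Observing P=-2 restricts to units where P's equation naturally yields -2: R ∈ {0, -1, 4}. In that subpopulation T = 0, -3, 12, mean 3.
Difference = 7.5 − 3 = 4.5.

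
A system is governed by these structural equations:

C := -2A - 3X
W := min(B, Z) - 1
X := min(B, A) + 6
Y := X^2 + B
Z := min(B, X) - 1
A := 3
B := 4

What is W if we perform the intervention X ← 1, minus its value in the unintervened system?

The intervention breaks the incoming arrows to X: X := min(B, A) + 6 no longer applies, and X = 1.
Z = min(B, X) - 1  [with B=4, X=1]  = 0
W = min(B, Z) - 1  [with B=4, Z=0]  = -1
Without intervention: X = min(B, A) + 6  [with B=4, A=3]  = 9; Z = min(B, X) - 1  [with B=4, X=9]  = 3; W = min(B, Z) - 1  [with B=4, Z=3]  = 2.
Change = -1 − 2 = -3.

-3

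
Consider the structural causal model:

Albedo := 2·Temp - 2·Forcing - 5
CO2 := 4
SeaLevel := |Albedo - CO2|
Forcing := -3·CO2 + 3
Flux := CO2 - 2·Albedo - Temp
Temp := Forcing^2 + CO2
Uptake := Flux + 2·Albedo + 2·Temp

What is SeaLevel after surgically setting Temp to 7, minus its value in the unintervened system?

do(Temp=7) replaces the equation Temp := Forcing^2 + CO2 with the constant Temp = 7.
Forcing = -3·CO2 + 3  [with CO2=4]  = -9
Albedo = 2·Temp - 2·Forcing - 5  [with Temp=7, Forcing=-9]  = 27
SeaLevel = |Albedo - CO2|  [with Albedo=27, CO2=4]  = 23
Without intervention: Forcing = -3·CO2 + 3  [with CO2=4]  = -9; Temp = Forcing^2 + CO2  [with Forcing=-9, CO2=4]  = 85; Albedo = 2·Temp - 2·Forcing - 5  [with Temp=85, Forcing=-9]  = 183; SeaLevel = |Albedo - CO2|  [with Albedo=183, CO2=4]  = 179.
Change = 23 − 179 = -156.

-156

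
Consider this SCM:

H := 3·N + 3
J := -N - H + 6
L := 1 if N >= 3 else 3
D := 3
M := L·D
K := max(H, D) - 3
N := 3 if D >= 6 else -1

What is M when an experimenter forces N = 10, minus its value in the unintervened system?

-6

Under do(N=10), the mechanism N := 3 if D >= 6 else -1 is discarded; N is fixed at 10.
L = 1 if N >= 3 else 3  [with N=10]  = 1
M = L·D  [with L=1, D=3]  = 3
Without intervention: N = 3 if D >= 6 else -1  [with D=3]  = -1; L = 1 if N >= 3 else 3  [with N=-1]  = 3; M = L·D  [with L=3, D=3]  = 9.
Change = 3 − 9 = -6.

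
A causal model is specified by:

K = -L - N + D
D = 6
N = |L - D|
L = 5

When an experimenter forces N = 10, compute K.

-9

The intervention breaks the incoming arrows to N: N = |L - D| no longer applies, and N = 10.
K = -L - N + D  [with L=5, N=10, D=6]  = -9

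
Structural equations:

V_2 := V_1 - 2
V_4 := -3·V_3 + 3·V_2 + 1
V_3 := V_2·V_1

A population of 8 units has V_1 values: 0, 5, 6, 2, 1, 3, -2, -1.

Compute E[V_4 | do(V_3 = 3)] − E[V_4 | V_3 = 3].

2.25

Under do(V_3=3), V_3's equation is replaced by V_3=3 for every unit. Per-unit V_4: -14, 1, 4, -8, -11, -5, -20, -17. Mean = -8.75.
Conditioning on V_3=3 selects the 2 unit(s) with V_1 ∈ {3, -1}. Their V_4 values: -5, -17. Mean = -11.
Difference = -8.75 − (-11) = 2.25.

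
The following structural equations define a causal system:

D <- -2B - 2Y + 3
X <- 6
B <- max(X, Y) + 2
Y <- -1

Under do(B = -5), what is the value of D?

The intervention breaks the incoming arrows to B: B <- max(X, Y) + 2 no longer applies, and B = -5.
D = -2B - 2Y + 3  [with B=-5, Y=-1]  = 15

15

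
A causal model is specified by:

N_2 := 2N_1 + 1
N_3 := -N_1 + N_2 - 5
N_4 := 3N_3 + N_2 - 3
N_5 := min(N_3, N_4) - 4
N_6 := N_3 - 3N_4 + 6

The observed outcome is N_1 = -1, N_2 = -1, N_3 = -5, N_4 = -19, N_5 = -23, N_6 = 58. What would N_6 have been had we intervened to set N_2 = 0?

Under do(N_2=0), the mechanism N_2 := 2N_1 + 1 is discarded; N_2 is fixed at 0.
N_3 = -N_1 + N_2 - 5  [with N_1=-1, N_2=0]  = -4
N_4 = 3N_3 + N_2 - 3  [with N_3=-4, N_2=0]  = -15
N_6 = N_3 - 3N_4 + 6  [with N_3=-4, N_4=-15]  = 47

47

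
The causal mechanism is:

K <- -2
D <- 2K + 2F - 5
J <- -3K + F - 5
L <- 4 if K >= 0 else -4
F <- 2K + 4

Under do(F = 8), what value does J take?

9

Under do(F=8), the mechanism F <- 2K + 4 is discarded; F is fixed at 8.
J = -3K + F - 5  [with K=-2, F=8]  = 9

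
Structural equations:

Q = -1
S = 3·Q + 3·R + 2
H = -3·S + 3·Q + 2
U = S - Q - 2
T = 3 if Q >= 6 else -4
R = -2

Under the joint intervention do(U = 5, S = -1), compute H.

2

The joint intervention fixes U = 5, S = -1, removing each variable's own equation.
H = -3·S + 3·Q + 2  [with S=-1, Q=-1]  = 2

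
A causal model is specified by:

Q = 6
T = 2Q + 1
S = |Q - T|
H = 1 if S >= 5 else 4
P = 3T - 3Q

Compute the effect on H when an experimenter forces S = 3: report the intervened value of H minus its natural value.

3

Intervening sets S = 3 and removes its equation (S = |Q - T|).
H = 1 if S >= 5 else 4  [with S=3]  = 4
Without intervention: T = 2Q + 1  [with Q=6]  = 13; S = |Q - T|  [with Q=6, T=13]  = 7; H = 1 if S >= 5 else 4  [with S=7]  = 1.
Change = 4 − 1 = 3.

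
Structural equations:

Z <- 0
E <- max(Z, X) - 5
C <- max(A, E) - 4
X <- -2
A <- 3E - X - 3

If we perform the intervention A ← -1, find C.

-5

Intervening sets A = -1 and removes its equation (A <- 3E - X - 3).
E = max(Z, X) - 5  [with Z=0, X=-2]  = -5
C = max(A, E) - 4  [with A=-1, E=-5]  = -5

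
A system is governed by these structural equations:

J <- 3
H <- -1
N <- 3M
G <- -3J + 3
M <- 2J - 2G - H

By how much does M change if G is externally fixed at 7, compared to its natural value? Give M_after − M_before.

The intervention breaks the incoming arrows to G: G <- -3J + 3 no longer applies, and G = 7.
M = 2J - 2G - H  [with J=3, G=7, H=-1]  = -7
Without intervention: G = -3J + 3  [with J=3]  = -6; M = 2J - 2G - H  [with J=3, G=-6, H=-1]  = 19.
Change = -7 − 19 = -26.

-26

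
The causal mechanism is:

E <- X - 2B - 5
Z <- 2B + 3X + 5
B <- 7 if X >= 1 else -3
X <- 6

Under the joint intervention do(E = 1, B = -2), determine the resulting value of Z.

The joint intervention fixes E = 1, B = -2, removing each variable's own equation.
Z = 2B + 3X + 5  [with B=-2, X=6]  = 19

19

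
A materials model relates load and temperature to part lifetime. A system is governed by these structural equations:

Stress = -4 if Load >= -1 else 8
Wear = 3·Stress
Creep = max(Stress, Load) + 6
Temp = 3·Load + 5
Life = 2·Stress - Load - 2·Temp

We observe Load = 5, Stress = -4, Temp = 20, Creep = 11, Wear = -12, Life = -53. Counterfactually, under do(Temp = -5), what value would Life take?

The intervention breaks the incoming arrows to Temp: Temp = 3·Load + 5 no longer applies, and Temp = -5.
Stress = -4 if Load >= -1 else 8  [with Load=5]  = -4
Life = 2·Stress - Load - 2·Temp  [with Stress=-4, Load=5, Temp=-5]  = -3

-3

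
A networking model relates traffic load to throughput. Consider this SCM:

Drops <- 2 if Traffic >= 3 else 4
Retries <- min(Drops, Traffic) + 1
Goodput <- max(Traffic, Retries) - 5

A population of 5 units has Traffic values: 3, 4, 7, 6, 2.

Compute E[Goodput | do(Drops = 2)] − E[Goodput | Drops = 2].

-0.4

Under do(Drops=2), Drops's equation is replaced by Drops=2 for every unit. Per-unit Goodput: -2, -1, 2, 1, -2. Mean = -0.4.
Conditioning on Drops=2 selects the 4 unit(s) with Traffic ∈ {3, 4, 7, 6}. Their Goodput values: -2, -1, 2, 1. Mean = 0.
Difference = -0.4 − 0 = -0.4.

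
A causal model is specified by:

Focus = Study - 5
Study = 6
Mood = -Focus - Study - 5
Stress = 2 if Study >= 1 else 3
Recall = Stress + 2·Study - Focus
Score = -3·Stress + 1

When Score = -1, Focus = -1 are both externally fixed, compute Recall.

The joint intervention fixes Score = -1, Focus = -1, removing each variable's own equation.
Stress = 2 if Study >= 1 else 3  [with Study=6]  = 2
Recall = Stress + 2·Study - Focus  [with Stress=2, Study=6, Focus=-1]  = 15

15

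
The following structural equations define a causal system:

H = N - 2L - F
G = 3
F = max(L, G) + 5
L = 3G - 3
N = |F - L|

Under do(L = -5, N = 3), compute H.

5

Setting L = -5, N = 3 by intervention discards those variables' equations.
F = max(L, G) + 5  [with L=-5, G=3]  = 8
H = N - 2L - F  [with N=3, L=-5, F=8]  = 5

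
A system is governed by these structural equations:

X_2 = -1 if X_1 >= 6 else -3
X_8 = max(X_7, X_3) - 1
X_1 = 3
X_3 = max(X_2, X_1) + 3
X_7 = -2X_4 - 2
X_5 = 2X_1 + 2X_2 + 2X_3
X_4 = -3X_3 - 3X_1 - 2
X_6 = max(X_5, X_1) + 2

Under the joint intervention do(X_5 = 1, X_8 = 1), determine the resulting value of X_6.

5

The joint intervention fixes X_5 = 1, X_8 = 1, removing each variable's own equation.
X_6 = max(X_5, X_1) + 2  [with X_5=1, X_1=3]  = 5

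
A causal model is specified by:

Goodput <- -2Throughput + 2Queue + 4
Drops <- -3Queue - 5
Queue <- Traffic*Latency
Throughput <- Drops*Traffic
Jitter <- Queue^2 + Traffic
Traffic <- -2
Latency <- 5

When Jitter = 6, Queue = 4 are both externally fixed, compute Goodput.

The joint intervention fixes Jitter = 6, Queue = 4, removing each variable's own equation.
Drops = -3Queue - 5  [with Queue=4]  = -17
Throughput = Drops*Traffic  [with Drops=-17, Traffic=-2]  = 34
Goodput = -2Throughput + 2Queue + 4  [with Throughput=34, Queue=4]  = -56

-56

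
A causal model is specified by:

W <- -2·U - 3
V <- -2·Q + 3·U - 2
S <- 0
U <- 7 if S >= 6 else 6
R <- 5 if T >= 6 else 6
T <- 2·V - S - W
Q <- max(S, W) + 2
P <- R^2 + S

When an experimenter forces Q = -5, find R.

5

The intervention breaks the incoming arrows to Q: Q <- max(S, W) + 2 no longer applies, and Q = -5.
U = 7 if S >= 6 else 6  [with S=0]  = 6
W = -2·U - 3  [with U=6]  = -15
V = -2·Q + 3·U - 2  [with Q=-5, U=6]  = 26
T = 2·V - S - W  [with V=26, S=0, W=-15]  = 67
R = 5 if T >= 6 else 6  [with T=67]  = 5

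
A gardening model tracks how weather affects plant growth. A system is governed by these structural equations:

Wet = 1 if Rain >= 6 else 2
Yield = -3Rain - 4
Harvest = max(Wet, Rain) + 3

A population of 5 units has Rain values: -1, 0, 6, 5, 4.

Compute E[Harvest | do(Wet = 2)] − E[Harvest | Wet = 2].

0.55

Under do(Wet=2), Wet's equation is replaced by Wet=2 for every unit. Per-unit Harvest: 5, 5, 9, 8, 7. Mean = 6.8.
E[Harvest|Wet=2] averages over only the 4 units with Wet=2 (Rain = -1, 0, 5, 4): Harvest = 5, 5, 8, 7, mean 6.25.
Difference = 6.8 − 6.25 = 0.55.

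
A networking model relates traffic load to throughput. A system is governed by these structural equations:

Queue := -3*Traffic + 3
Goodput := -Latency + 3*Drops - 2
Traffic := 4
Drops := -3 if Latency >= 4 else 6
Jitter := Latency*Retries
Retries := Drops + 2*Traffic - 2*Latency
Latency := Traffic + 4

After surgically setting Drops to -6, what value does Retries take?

-14

Intervening sets Drops = -6 and removes its equation (Drops := -3 if Latency >= 4 else 6).
Latency = Traffic + 4  [with Traffic=4]  = 8
Retries = Drops + 2*Traffic - 2*Latency  [with Drops=-6, Traffic=4, Latency=8]  = -14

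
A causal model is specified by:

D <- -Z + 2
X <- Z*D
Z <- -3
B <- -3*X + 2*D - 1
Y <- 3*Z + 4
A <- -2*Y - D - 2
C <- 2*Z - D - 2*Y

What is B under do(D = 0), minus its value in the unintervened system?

-55

The intervention breaks the incoming arrows to D: D <- -Z + 2 no longer applies, and D = 0.
X = Z*D  [with Z=-3, D=0]  = 0
B = -3*X + 2*D - 1  [with X=0, D=0]  = -1
Without intervention: D = -Z + 2  [with Z=-3]  = 5; X = Z*D  [with Z=-3, D=5]  = -15; B = -3*X + 2*D - 1  [with X=-15, D=5]  = 54.
Change = -1 − 54 = -55.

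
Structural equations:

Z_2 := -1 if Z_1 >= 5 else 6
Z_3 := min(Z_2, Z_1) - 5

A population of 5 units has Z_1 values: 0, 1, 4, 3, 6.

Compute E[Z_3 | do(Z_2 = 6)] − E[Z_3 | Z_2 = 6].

0.8

Every unit gets Z_2=6 under the intervention. Z_3 values become -5, -4, -1, -2, 1; E[Z_3|do(Z_2=6)] = -2.2.
Conditioning on Z_2=6 selects the 4 unit(s) with Z_1 ∈ {0, 1, 4, 3}. Their Z_3 values: -5, -4, -1, -2. Mean = -3.
Difference = -2.2 − (-3) = 0.8.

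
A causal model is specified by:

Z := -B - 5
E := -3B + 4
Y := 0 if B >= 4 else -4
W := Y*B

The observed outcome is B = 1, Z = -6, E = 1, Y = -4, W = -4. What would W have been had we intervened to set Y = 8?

8

Intervening sets Y = 8 and removes its equation (Y := 0 if B >= 4 else -4).
W = Y*B  [with Y=8, B=1]  = 8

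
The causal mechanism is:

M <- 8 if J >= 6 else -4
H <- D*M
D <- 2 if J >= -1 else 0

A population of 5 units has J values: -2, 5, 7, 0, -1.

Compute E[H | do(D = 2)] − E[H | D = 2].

-1.2

Under do(D=2), D's equation is replaced by D=2 for every unit. Per-unit H: -8, -8, 16, -8, -8. Mean = -3.2.
Conditioning on D=2 selects the 4 unit(s) with J ∈ {5, 7, 0, -1}. Their H values: -8, 16, -8, -8. Mean = -2.
Difference = -3.2 − (-2) = -1.2.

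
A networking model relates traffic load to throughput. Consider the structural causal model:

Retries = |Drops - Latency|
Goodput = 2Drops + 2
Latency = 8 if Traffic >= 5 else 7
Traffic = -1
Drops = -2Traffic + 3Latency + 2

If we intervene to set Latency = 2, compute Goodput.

22

do(Latency=2) replaces the equation Latency = 8 if Traffic >= 5 else 7 with the constant Latency = 2.
Drops = -2Traffic + 3Latency + 2  [with Traffic=-1, Latency=2]  = 10
Goodput = 2Drops + 2  [with Drops=10]  = 22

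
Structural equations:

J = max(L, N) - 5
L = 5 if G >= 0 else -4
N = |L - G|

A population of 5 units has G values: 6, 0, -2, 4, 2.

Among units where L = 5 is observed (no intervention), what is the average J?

0

Observing L=5 restricts to units where L's equation naturally yields 5: G ∈ {6, 0, 4, 2}. In that subpopulation J = 0, 0, 0, 0, mean 0.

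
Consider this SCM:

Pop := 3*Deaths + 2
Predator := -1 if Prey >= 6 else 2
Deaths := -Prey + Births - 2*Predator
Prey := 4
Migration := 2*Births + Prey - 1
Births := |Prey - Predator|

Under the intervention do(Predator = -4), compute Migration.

do(Predator=-4) replaces the equation Predator := -1 if Prey >= 6 else 2 with the constant Predator = -4.
Births = |Prey - Predator|  [with Prey=4, Predator=-4]  = 8
Migration = 2*Births + Prey - 1  [with Births=8, Prey=4]  = 19

19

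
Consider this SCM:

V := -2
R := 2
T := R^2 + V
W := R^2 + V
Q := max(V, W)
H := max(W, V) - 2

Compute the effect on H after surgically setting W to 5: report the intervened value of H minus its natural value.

3

Under do(W=5), the mechanism W := R^2 + V is discarded; W is fixed at 5.
H = max(W, V) - 2  [with W=5, V=-2]  = 3
Without intervention: W = R^2 + V  [with R=2, V=-2]  = 2; H = max(W, V) - 2  [with W=2, V=-2]  = 0.
Change = 3 − 0 = 3.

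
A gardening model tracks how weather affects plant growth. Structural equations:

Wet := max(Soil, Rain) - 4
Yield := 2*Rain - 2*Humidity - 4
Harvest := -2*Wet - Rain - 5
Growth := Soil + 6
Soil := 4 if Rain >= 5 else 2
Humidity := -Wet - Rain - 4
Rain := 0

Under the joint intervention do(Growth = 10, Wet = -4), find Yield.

-4

The joint intervention fixes Growth = 10, Wet = -4, removing each variable's own equation.
Humidity = -Wet - Rain - 4  [with Wet=-4, Rain=0]  = 0
Yield = 2*Rain - 2*Humidity - 4  [with Rain=0, Humidity=0]  = -4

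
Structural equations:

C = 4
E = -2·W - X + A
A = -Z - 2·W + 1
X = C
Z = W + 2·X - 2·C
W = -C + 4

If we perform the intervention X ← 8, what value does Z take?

Under do(X=8), the mechanism X = C is discarded; X is fixed at 8.
W = -C + 4  [with C=4]  = 0
Z = W + 2·X - 2·C  [with W=0, X=8, C=4]  = 8

8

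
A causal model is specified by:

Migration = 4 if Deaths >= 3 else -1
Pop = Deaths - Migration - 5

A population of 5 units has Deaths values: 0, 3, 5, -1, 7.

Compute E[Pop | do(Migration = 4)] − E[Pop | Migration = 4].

-2.2

Every unit gets Migration=4 under the intervention. Pop values become -9, -6, -4, -10, -2; E[Pop|do(Migration=4)] = -6.2.
Observing Migration=4 restricts to units where Migration's equation naturally yields 4: Deaths ∈ {3, 5, 7}. In that subpopulation Pop = -6, -4, -2, mean -4.
Difference = -6.2 − (-4) = -2.2.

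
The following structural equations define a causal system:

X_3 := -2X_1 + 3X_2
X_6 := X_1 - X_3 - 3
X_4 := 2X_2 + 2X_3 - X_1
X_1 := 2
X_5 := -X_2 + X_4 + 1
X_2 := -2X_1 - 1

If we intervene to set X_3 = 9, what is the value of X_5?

do(X_3=9) replaces the equation X_3 := -2X_1 + 3X_2 with the constant X_3 = 9.
X_2 = -2X_1 - 1  [with X_1=2]  = -5
X_4 = 2X_2 + 2X_3 - X_1  [with X_2=-5, X_3=9, X_1=2]  = 6
X_5 = -X_2 + X_4 + 1  [with X_2=-5, X_4=6]  = 12

12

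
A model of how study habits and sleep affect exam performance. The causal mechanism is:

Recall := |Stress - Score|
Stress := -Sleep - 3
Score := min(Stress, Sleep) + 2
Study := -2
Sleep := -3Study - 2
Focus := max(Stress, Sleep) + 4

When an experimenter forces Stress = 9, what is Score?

do(Stress=9) replaces the equation Stress := -Sleep - 3 with the constant Stress = 9.
Sleep = -3Study - 2  [with Study=-2]  = 4
Score = min(Stress, Sleep) + 2  [with Stress=9, Sleep=4]  = 6

6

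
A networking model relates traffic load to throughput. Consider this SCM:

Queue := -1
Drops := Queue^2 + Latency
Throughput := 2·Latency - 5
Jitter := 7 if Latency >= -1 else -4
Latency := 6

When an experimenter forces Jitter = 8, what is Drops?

Under do(Jitter=8), the mechanism Jitter := 7 if Latency >= -1 else -4 is discarded; Jitter is fixed at 8.
Since Drops is not a descendant of the intervened variable, it is unaffected.
Drops = Queue^2 + Latency  [with Queue=-1, Latency=6]  = 7

7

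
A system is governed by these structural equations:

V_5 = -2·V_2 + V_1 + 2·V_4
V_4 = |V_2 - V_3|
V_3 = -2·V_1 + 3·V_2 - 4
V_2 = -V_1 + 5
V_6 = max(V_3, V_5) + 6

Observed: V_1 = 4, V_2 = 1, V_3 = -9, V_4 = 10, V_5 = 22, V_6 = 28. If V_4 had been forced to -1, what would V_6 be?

Under do(V_4=-1), the mechanism V_4 = |V_2 - V_3| is discarded; V_4 is fixed at -1.
V_2 = -V_1 + 5  [with V_1=4]  = 1
V_3 = -2·V_1 + 3·V_2 - 4  [with V_1=4, V_2=1]  = -9
V_5 = -2·V_2 + V_1 + 2·V_4  [with V_2=1, V_1=4, V_4=-1]  = 0
V_6 = max(V_3, V_5) + 6  [with V_3=-9, V_5=0]  = 6

6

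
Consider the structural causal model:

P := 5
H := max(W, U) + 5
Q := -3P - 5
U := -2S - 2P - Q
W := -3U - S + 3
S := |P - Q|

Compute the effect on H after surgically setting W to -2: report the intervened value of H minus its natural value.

-100

The intervention breaks the incoming arrows to W: W := -3U - S + 3 no longer applies, and W = -2.
Q = -3P - 5  [with P=5]  = -20
S = |P - Q|  [with P=5, Q=-20]  = 25
U = -2S - 2P - Q  [with S=25, P=5, Q=-20]  = -40
H = max(W, U) + 5  [with W=-2, U=-40]  = 3
Without intervention: Q = -3P - 5  [with P=5]  = -20; S = |P - Q|  [with P=5, Q=-20]  = 25; U = -2S - 2P - Q  [with S=25, P=5, Q=-20]  = -40; W = -3U - S + 3  [with U=-40, S=25]  = 98; H = max(W, U) + 5  [with W=98, U=-40]  = 103.
Change = 3 − 103 = -100.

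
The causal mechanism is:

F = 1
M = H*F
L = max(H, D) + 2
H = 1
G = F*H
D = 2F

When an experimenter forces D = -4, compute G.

1

Under do(D=-4), the mechanism D = 2F is discarded; D is fixed at -4.
Since G is not a descendant of the intervened variable, it is unaffected.
G = F*H  [with F=1, H=1]  = 1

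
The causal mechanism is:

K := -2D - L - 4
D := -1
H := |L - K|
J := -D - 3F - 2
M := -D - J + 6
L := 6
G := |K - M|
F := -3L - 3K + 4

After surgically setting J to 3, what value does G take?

do(J=3) replaces the equation J := -D - 3F - 2 with the constant J = 3.
K = -2D - L - 4  [with D=-1, L=6]  = -8
M = -D - J + 6  [with D=-1, J=3]  = 4
G = |K - M|  [with K=-8, M=4]  = 12

12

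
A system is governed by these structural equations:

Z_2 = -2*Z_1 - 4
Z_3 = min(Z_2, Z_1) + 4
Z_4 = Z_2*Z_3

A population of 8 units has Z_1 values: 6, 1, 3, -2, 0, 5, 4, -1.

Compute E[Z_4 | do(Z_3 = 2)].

Under do(Z_3=2), Z_3's equation is replaced by Z_3=2 for every unit. Per-unit Z_4: -32, -12, -20, 0, -8, -28, -24, -4. Mean = -16.

-16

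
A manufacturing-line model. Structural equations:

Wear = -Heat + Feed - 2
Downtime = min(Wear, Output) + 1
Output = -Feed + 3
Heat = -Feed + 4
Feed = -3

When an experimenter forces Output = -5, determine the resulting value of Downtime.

-11

Intervening sets Output = -5 and removes its equation (Output = -Feed + 3).
Heat = -Feed + 4  [with Feed=-3]  = 7
Wear = -Heat + Feed - 2  [with Heat=7, Feed=-3]  = -12
Downtime = min(Wear, Output) + 1  [with Wear=-12, Output=-5]  = -11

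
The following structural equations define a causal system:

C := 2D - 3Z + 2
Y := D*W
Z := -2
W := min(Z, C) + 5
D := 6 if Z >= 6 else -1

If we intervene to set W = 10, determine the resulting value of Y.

Intervening sets W = 10 and removes its equation (W := min(Z, C) + 5).
D = 6 if Z >= 6 else -1  [with Z=-2]  = -1
Y = D*W  [with D=-1, W=10]  = -10

-10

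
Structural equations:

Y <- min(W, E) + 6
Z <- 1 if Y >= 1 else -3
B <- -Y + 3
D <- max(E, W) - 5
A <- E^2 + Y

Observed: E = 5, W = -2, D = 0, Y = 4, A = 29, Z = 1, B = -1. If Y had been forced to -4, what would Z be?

Under do(Y=-4), the mechanism Y <- min(W, E) + 6 is discarded; Y is fixed at -4.
Z = 1 if Y >= 1 else -3  [with Y=-4]  = -3

-3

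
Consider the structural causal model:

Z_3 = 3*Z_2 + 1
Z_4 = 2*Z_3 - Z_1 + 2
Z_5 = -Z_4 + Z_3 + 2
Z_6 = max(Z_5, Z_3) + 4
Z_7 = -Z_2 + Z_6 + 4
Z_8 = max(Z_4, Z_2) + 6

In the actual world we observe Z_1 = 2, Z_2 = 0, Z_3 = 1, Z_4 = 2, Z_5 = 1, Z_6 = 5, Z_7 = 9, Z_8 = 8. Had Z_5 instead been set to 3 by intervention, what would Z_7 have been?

11

Under do(Z_5=3), the mechanism Z_5 = -Z_4 + Z_3 + 2 is discarded; Z_5 is fixed at 3.
Z_3 = 3*Z_2 + 1  [with Z_2=0]  = 1
Z_6 = max(Z_5, Z_3) + 4  [with Z_5=3, Z_3=1]  = 7
Z_7 = -Z_2 + Z_6 + 4  [with Z_2=0, Z_6=7]  = 11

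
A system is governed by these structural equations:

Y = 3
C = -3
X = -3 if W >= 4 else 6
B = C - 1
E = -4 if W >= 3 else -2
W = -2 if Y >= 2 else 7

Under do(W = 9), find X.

The intervention breaks the incoming arrows to W: W = -2 if Y >= 2 else 7 no longer applies, and W = 9.
X = -3 if W >= 4 else 6  [with W=9]  = -3

-3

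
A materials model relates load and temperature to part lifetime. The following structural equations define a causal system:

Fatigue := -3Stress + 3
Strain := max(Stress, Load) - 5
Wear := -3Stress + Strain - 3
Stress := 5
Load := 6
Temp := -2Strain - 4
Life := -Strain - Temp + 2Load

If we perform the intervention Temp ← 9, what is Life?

2

The intervention breaks the incoming arrows to Temp: Temp := -2Strain - 4 no longer applies, and Temp = 9.
Strain = max(Stress, Load) - 5  [with Stress=5, Load=6]  = 1
Life = -Strain - Temp + 2Load  [with Strain=1, Temp=9, Load=6]  = 2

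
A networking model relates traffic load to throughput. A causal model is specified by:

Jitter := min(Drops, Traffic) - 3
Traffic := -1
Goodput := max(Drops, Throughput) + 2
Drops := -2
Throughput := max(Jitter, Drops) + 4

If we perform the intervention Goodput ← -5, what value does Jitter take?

do(Goodput=-5) replaces the equation Goodput := max(Drops, Throughput) + 2 with the constant Goodput = -5.
Jitter is not downstream of the intervention, so its value is determined by the original equations.
Jitter = min(Drops, Traffic) - 3  [with Drops=-2, Traffic=-1]  = -5

-5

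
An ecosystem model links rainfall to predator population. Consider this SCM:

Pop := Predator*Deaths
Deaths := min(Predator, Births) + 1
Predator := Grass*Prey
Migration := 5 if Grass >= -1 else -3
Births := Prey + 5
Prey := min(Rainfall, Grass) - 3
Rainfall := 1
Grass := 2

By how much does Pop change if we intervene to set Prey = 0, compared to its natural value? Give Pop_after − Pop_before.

The intervention breaks the incoming arrows to Prey: Prey := min(Rainfall, Grass) - 3 no longer applies, and Prey = 0.
Predator = Grass*Prey  [with Grass=2, Prey=0]  = 0
Births = Prey + 5  [with Prey=0]  = 5
Deaths = min(Predator, Births) + 1  [with Predator=0, Births=5]  = 1
Pop = Predator*Deaths  [with Predator=0, Deaths=1]  = 0
Without intervention: Prey = min(Rainfall, Grass) - 3  [with Rainfall=1, Grass=2]  = -2; Predator = Grass*Prey  [with Grass=2, Prey=-2]  = -4; Births = Prey + 5  [with Prey=-2]  = 3; Deaths = min(Predator, Births) + 1  [with Predator=-4, Births=3]  = -3; Pop = Predator*Deaths  [with Predator=-4, Deaths=-3]  = 12.
Change = 0 − 12 = -12.

-12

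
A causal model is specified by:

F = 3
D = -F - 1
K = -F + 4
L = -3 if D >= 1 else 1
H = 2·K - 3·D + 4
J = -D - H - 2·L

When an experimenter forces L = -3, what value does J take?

Under do(L=-3), the mechanism L = -3 if D >= 1 else 1 is discarded; L is fixed at -3.
D = -F - 1  [with F=3]  = -4
K = -F + 4  [with F=3]  = 1
H = 2·K - 3·D + 4  [with K=1, D=-4]  = 18
J = -D - H - 2·L  [with D=-4, H=18, L=-3]  = -8

-8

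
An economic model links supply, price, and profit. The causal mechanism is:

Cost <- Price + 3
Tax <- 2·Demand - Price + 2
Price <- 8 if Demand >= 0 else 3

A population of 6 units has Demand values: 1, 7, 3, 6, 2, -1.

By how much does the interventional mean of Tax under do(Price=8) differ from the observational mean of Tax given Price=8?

Every unit gets Price=8 under the intervention. Tax values become -4, 8, 0, 6, -2, -8; E[Tax|do(Price=8)] = 0.
Observing Price=8 restricts to units where Price's equation naturally yields 8: Demand ∈ {1, 7, 3, 6, 2}. In that subpopulation Tax = -4, 8, 0, 6, -2, mean 1.6.
Difference = 0 − 1.6 = -1.6.

-1.6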